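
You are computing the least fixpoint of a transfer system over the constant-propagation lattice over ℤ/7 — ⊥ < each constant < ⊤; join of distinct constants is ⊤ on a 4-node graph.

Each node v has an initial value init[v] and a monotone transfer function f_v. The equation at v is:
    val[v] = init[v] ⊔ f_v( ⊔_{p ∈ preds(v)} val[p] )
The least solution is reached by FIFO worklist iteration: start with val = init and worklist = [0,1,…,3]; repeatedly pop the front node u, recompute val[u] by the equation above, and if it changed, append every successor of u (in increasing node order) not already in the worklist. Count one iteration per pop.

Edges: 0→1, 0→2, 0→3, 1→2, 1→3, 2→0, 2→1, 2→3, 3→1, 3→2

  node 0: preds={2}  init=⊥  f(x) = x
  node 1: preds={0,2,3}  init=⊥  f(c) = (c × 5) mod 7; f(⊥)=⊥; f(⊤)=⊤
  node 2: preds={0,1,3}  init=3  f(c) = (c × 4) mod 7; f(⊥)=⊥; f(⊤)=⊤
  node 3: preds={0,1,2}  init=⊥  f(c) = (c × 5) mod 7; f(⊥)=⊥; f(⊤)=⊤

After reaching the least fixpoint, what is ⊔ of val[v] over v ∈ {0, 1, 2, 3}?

Trace (8 dequeues):
  [1] u=0 | in 3 | out 3 | prev ⊥ | push {}
  [2] u=1 | in 3 | out 1 | prev ⊥ | push {}
  [3] u=2 | in ⊤ | out ⊤ | prev 3 | push {0,1}
  [4] u=3 | in ⊤ | out ⊤ | prev ⊥ | push {2}
  [5] u=0 | in ⊤ | out ⊤ | prev 3 | push {3}
  [6] u=1 | in ⊤ | out ⊤ | prev 1 | push {}
  [7] u=2 | in ⊤ | out ⊤ | ==
  [8] u=3 | in ⊤ | out ⊤ | ==

Converged values:
  [0] ⊤
  [1] ⊤
  [2] ⊤
  [3] ⊤

⊤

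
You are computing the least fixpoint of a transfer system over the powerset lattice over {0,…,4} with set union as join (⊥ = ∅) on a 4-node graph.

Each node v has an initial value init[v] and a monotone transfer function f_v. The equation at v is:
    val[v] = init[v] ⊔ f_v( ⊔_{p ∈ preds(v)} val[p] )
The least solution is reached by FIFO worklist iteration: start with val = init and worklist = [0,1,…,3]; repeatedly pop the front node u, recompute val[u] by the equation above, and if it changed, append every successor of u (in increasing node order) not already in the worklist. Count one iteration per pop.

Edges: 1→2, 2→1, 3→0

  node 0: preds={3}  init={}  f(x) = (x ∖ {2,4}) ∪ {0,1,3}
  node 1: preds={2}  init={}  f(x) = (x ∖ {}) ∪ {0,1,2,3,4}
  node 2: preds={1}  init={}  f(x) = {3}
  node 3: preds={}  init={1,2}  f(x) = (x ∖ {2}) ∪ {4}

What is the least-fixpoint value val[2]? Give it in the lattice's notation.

Trace (6 dequeues):
  [1] u=0 | in {1,2} | out {0,1,3} | prev {} | push {}
  [2] u=1 | in {} | out {0,1,2,3,4} | prev {} | push {}
  [3] u=2 | in {0,1,2,3,4} | out {3} | prev {} | push {1}
  [4] u=3 | in {} | out {1,2,4} | prev {1,2} | push {0}
  [5] u=1 | in {3} | out {0,1,2,3,4} | ==
  [6] u=0 | in {1,2,4} | out {0,1,3} | ==

Converged values:
  [0] {0,1,3}
  [1] {0,1,2,3,4}
  [2] {3}
  [3] {1,2,4}

{3}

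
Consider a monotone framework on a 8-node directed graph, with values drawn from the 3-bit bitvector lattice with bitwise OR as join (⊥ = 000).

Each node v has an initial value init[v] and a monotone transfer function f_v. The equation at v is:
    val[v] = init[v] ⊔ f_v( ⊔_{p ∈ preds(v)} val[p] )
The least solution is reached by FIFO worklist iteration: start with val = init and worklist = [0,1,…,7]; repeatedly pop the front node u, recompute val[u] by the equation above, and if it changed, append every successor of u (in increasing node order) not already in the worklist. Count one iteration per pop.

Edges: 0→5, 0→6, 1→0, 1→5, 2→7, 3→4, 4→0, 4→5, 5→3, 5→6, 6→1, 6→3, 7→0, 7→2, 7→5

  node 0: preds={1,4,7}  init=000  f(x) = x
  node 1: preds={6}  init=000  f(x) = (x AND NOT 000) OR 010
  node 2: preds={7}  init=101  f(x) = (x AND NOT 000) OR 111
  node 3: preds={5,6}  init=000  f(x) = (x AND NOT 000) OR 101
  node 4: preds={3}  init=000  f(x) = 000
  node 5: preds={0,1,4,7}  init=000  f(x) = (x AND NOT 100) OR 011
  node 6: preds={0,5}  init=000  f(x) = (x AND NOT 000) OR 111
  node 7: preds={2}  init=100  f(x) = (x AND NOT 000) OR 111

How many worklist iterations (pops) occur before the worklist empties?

16

Iteration log — 16 steps:
  step 1. node 0  ⊔preds=100  new=100  old=000  +wl: 
  step 2. node 1  ⊔preds=000  new=010  old=000  +wl: 0
  step 3. node 2  ⊔preds=100  new=111  old=101  +wl: 
  step 4. node 3  ⊔preds=000  new=101  old=000  +wl: 
  step 5. node 4  ⊔preds=101  new=000  stable
  step 6. node 5  ⊔preds=110  new=011  old=000  +wl: 3
  step 7. node 6  ⊔preds=111  new=111  old=000  +wl: 1
  step 8. node 7  ⊔preds=111  new=111  old=100  +wl: 2,5
  step 9. node 0  ⊔preds=111  new=111  old=100  +wl: 6
  step 10. node 3  ⊔preds=111  new=111  old=101  +wl: 4
  step 11. node 1  ⊔preds=111  new=111  old=010  +wl: 0
  step 12. node 2  ⊔preds=111  new=111  stable
  step 13. node 5  ⊔preds=111  new=011  stable
  step 14. node 6  ⊔preds=111  new=111  stable
  step 15. node 4  ⊔preds=111  new=000  stable
  step 16. node 0  ⊔preds=111  new=111  stable

Least fixpoint reached:
  node 0: 111
  node 1: 111
  node 2: 111
  node 3: 111
  node 4: 000
  node 5: 011
  node 6: 111
  node 7: 111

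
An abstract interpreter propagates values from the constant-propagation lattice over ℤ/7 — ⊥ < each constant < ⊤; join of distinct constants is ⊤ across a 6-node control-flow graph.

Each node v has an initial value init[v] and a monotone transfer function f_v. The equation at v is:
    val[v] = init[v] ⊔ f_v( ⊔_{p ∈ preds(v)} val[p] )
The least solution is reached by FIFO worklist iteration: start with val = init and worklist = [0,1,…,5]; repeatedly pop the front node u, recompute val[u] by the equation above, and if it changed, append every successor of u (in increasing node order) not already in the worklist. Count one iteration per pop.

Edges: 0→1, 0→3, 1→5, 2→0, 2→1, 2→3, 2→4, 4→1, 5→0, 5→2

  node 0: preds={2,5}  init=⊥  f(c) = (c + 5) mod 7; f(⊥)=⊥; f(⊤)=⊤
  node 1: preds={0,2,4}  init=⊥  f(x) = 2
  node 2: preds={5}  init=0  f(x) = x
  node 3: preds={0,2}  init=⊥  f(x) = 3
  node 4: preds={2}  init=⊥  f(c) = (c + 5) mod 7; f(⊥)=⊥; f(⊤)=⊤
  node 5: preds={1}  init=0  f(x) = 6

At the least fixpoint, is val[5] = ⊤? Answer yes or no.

yes

Worklist (14 pops):
  #1 pop 0: in=0 → 5 (was ⊥); enqueue []
  #2 pop 1: in=⊤ → 2 (was ⊥); enqueue []
  #3 pop 2: in=0 → 0 (no change)
  #4 pop 3: in=⊤ → 3 (was ⊥); enqueue []
  #5 pop 4: in=0 → 5 (was ⊥); enqueue [1]
  #6 pop 5: in=2 → ⊤ (was 0); enqueue [0,2]
  #7 pop 1: in=⊤ → 2 (no change)
  #8 pop 0: in=⊤ → ⊤ (was 5); enqueue [1,3]
  #9 pop 2: in=⊤ → ⊤ (was 0); enqueue [0,4]
  #10 pop 1: in=⊤ → 2 (no change)
  #11 pop 3: in=⊤ → 3 (no change)
  #12 pop 0: in=⊤ → ⊤ (no change)
  #13 pop 4: in=⊤ → ⊤ (was 5); enqueue [1]
  #14 pop 1: in=⊤ → 2 (no change)

Fixpoint:
  val[0] = ⊤
  val[1] = 2
  val[2] = ⊤
  val[3] = 3
  val[4] = ⊤
  val[5] = ⊤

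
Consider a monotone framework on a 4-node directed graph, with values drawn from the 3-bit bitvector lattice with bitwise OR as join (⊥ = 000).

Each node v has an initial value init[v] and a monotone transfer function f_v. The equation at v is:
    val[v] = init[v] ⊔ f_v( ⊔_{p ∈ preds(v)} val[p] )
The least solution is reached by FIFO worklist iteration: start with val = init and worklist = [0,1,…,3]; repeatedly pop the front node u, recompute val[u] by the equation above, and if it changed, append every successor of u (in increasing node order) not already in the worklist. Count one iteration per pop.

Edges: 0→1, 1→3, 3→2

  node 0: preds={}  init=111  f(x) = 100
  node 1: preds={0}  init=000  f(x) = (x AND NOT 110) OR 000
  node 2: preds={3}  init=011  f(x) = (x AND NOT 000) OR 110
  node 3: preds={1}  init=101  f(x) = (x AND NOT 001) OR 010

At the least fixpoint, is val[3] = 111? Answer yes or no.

yes

Worklist (5 pops):
  #1 pop 0: in=000 → 111 (no change)
  #2 pop 1: in=111 → 001 (was 000); enqueue []
  #3 pop 2: in=101 → 111 (was 011); enqueue []
  #4 pop 3: in=001 → 111 (was 101); enqueue [2]
  #5 pop 2: in=111 → 111 (no change)

Fixpoint:
  val[0] = 111
  val[1] = 001
  val[2] = 111
  val[3] = 111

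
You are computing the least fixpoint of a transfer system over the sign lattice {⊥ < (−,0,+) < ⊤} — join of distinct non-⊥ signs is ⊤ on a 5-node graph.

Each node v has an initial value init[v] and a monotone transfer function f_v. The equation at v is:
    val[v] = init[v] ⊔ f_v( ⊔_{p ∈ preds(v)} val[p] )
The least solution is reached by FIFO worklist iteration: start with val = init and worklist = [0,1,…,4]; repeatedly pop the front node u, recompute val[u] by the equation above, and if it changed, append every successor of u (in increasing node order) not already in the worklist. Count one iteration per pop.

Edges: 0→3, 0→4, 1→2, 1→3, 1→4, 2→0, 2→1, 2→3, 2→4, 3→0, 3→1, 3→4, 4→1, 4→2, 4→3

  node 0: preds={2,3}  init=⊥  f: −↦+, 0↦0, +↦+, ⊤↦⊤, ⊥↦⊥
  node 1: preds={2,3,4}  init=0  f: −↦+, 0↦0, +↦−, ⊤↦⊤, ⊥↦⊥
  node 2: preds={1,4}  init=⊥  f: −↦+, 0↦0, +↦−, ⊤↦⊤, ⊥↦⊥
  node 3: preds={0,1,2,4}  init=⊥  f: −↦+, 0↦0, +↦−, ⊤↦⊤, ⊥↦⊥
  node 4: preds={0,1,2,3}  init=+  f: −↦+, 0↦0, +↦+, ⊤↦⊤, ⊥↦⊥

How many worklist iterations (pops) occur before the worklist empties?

Worklist (10 pops):
  #1 pop 0: in=⊥ → ⊥ (no change)
  #2 pop 1: in=+ → ⊤ (was 0); enqueue []
  #3 pop 2: in=⊤ → ⊤ (was ⊥); enqueue [0,1]
  #4 pop 3: in=⊤ → ⊤ (was ⊥); enqueue []
  #5 pop 4: in=⊤ → ⊤ (was +); enqueue [2,3]
  #6 pop 0: in=⊤ → ⊤ (was ⊥); enqueue [4]
  #7 pop 1: in=⊤ → ⊤ (no change)
  #8 pop 2: in=⊤ → ⊤ (no change)
  #9 pop 3: in=⊤ → ⊤ (no change)
  #10 pop 4: in=⊤ → ⊤ (no change)

Fixpoint:
  val[0] = ⊤
  val[1] = ⊤
  val[2] = ⊤
  val[3] = ⊤
  val[4] = ⊤

10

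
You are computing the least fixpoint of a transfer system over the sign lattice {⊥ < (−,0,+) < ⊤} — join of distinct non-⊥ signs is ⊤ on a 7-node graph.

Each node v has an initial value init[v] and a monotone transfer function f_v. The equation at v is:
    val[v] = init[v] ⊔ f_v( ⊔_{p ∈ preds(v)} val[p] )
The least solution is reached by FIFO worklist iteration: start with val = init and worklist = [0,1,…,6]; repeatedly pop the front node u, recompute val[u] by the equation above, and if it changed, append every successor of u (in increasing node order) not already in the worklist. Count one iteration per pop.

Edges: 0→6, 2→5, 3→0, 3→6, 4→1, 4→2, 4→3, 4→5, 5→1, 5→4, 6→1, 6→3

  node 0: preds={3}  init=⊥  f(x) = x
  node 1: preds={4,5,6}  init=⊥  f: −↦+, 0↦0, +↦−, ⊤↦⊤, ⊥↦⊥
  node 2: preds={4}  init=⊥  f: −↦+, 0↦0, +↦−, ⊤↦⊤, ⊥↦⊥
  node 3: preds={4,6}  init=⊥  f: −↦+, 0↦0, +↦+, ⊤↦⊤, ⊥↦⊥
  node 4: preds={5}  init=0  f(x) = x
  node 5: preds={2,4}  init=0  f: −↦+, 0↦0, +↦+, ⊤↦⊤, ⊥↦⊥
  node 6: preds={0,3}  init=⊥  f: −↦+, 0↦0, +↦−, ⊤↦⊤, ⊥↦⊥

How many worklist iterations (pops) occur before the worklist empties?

11

Iteration log — 11 steps:
  step 1. node 0  ⊔preds=⊥  new=⊥  stable
  step 2. node 1  ⊔preds=0  new=0  old=⊥  +wl: 
  step 3. node 2  ⊔preds=0  new=0  old=⊥  +wl: 
  step 4. node 3  ⊔preds=0  new=0  old=⊥  +wl: 0
  step 5. node 4  ⊔preds=0  new=0  stable
  step 6. node 5  ⊔preds=0  new=0  stable
  step 7. node 6  ⊔preds=0  new=0  old=⊥  +wl: 1,3
  step 8. node 0  ⊔preds=0  new=0  old=⊥  +wl: 6
  step 9. node 1  ⊔preds=0  new=0  stable
  step 10. node 3  ⊔preds=0  new=0  stable
  step 11. node 6  ⊔preds=0  new=0  stable

Least fixpoint reached:
  node 0: 0
  node 1: 0
  node 2: 0
  node 3: 0
  node 4: 0
  node 5: 0
  node 6: 0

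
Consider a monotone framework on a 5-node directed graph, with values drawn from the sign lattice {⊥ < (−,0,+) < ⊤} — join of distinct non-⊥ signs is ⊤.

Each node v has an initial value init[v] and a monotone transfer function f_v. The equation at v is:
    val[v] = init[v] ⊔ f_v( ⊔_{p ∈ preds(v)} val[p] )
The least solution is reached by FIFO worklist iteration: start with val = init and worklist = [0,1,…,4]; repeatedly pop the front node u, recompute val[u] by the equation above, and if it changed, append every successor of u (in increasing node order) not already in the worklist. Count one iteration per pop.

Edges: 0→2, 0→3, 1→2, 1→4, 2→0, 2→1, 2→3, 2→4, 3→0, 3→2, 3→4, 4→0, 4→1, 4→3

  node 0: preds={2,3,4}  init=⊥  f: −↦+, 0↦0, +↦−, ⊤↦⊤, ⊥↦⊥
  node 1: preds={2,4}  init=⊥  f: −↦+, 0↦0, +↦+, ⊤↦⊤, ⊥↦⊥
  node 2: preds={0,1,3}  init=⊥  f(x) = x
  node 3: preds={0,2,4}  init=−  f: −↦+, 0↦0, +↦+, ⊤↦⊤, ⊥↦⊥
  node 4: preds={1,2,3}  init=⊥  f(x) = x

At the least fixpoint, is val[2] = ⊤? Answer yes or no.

yes

Worklist (10 pops):
  #1 pop 0: in=− → + (was ⊥); enqueue []
  #2 pop 1: in=⊥ → ⊥ (no change)
  #3 pop 2: in=⊤ → ⊤ (was ⊥); enqueue [0,1]
  #4 pop 3: in=⊤ → ⊤ (was −); enqueue [2]
  #5 pop 4: in=⊤ → ⊤ (was ⊥); enqueue [3]
  #6 pop 0: in=⊤ → ⊤ (was +); enqueue []
  #7 pop 1: in=⊤ → ⊤ (was ⊥); enqueue [4]
  #8 pop 2: in=⊤ → ⊤ (no change)
  #9 pop 3: in=⊤ → ⊤ (no change)
  #10 pop 4: in=⊤ → ⊤ (no change)

Fixpoint:
  val[0] = ⊤
  val[1] = ⊤
  val[2] = ⊤
  val[3] = ⊤
  val[4] = ⊤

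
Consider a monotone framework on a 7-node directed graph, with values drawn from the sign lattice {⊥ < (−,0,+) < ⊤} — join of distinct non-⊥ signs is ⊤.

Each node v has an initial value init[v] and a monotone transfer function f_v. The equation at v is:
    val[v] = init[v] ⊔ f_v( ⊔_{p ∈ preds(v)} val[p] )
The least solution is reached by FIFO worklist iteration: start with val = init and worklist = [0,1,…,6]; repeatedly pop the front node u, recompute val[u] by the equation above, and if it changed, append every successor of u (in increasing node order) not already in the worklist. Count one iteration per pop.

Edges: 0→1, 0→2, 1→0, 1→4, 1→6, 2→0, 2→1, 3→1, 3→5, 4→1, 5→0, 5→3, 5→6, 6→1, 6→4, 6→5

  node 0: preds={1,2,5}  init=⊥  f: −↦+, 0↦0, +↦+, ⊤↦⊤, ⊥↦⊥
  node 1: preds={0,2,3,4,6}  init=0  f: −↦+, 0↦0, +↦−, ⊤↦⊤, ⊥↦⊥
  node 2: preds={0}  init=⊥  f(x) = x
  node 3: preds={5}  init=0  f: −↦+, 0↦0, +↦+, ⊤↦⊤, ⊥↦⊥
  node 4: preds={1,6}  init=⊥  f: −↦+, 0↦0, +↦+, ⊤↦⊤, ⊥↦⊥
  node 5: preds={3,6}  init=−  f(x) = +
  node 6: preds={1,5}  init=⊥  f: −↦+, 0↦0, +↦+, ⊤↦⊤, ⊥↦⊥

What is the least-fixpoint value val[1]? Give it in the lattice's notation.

⊤

Worklist (12 pops):
  #1 pop 0: in=⊤ → ⊤ (was ⊥); enqueue []
  #2 pop 1: in=⊤ → ⊤ (was 0); enqueue [0]
  #3 pop 2: in=⊤ → ⊤ (was ⊥); enqueue [1]
  #4 pop 3: in=− → ⊤ (was 0); enqueue []
  #5 pop 4: in=⊤ → ⊤ (was ⊥); enqueue []
  #6 pop 5: in=⊤ → ⊤ (was −); enqueue [3]
  #7 pop 6: in=⊤ → ⊤ (was ⊥); enqueue [4,5]
  #8 pop 0: in=⊤ → ⊤ (no change)
  #9 pop 1: in=⊤ → ⊤ (no change)
  #10 pop 3: in=⊤ → ⊤ (no change)
  #11 pop 4: in=⊤ → ⊤ (no change)
  #12 pop 5: in=⊤ → ⊤ (no change)

Fixpoint:
  val[0] = ⊤
  val[1] = ⊤
  val[2] = ⊤
  val[3] = ⊤
  val[4] = ⊤
  val[5] = ⊤
  val[6] = ⊤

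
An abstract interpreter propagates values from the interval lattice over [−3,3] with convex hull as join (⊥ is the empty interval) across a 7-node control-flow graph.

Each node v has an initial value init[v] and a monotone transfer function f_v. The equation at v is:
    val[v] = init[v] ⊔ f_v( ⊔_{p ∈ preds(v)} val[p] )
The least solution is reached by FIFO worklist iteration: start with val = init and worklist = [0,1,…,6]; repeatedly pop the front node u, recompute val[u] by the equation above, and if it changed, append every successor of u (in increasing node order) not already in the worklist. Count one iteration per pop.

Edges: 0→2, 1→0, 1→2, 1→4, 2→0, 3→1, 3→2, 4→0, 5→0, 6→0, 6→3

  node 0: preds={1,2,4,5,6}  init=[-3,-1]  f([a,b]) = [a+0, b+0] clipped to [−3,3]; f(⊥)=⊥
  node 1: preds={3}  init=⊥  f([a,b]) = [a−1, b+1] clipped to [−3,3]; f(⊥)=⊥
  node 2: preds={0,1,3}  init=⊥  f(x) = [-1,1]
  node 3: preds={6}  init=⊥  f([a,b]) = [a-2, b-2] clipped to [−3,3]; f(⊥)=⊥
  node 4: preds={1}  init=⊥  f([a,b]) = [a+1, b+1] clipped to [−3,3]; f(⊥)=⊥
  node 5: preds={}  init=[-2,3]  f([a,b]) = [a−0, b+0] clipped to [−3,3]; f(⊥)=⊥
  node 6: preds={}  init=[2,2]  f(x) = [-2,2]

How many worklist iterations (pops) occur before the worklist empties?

18

Worklist (18 pops):
  #1 pop 0: in=[-2,3] → [-3,3] (was [-3,-1]); enqueue []
  #2 pop 1: in=⊥ → ⊥ (no change)
  #3 pop 2: in=[-3,3] → [-1,1] (was ⊥); enqueue [0]
  #4 pop 3: in=[2,2] → [0,0] (was ⊥); enqueue [1,2]
  #5 pop 4: in=⊥ → ⊥ (no change)
  #6 pop 5: in=⊥ → [-2,3] (no change)
  #7 pop 6: in=⊥ → [-2,2] (was [2,2]); enqueue [3]
  #8 pop 0: in=[-2,3] → [-3,3] (no change)
  #9 pop 1: in=[0,0] → [-1,1] (was ⊥); enqueue [0,4]
  #10 pop 2: in=[-3,3] → [-1,1] (no change)
  #11 pop 3: in=[-2,2] → [-3,0] (was [0,0]); enqueue [1,2]
  #12 pop 0: in=[-2,3] → [-3,3] (no change)
  #13 pop 4: in=[-1,1] → [0,2] (was ⊥); enqueue [0]
  #14 pop 1: in=[-3,0] → [-3,1] (was [-1,1]); enqueue [4]
  #15 pop 2: in=[-3,3] → [-1,1] (no change)
  #16 pop 0: in=[-3,3] → [-3,3] (no change)
  #17 pop 4: in=[-3,1] → [-2,2] (was [0,2]); enqueue [0]
  #18 pop 0: in=[-3,3] → [-3,3] (no change)

Fixpoint:
  val[0] = [-3,3]
  val[1] = [-3,1]
  val[2] = [-1,1]
  val[3] = [-3,0]
  val[4] = [-2,2]
  val[5] = [-2,3]
  val[6] = [-2,2]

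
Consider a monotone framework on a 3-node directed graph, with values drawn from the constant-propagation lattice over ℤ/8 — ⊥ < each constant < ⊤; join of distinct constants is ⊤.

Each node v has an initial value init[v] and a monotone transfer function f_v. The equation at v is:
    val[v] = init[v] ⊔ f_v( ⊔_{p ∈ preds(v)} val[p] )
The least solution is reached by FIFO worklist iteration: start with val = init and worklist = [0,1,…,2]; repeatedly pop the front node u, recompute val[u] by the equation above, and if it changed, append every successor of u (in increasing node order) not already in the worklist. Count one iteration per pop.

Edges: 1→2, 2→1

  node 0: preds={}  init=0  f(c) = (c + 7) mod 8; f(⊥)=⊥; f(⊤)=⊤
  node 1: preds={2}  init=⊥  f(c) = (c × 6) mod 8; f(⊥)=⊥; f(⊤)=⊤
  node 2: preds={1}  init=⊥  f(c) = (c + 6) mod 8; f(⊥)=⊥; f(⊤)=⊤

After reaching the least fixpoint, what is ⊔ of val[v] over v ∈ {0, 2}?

0

Worklist (3 pops):
  #1 pop 0: in=⊥ → 0 (no change)
  #2 pop 1: in=⊥ → ⊥ (no change)
  #3 pop 2: in=⊥ → ⊥ (no change)

Fixpoint:
  val[0] = 0
  val[1] = ⊥
  val[2] = ⊥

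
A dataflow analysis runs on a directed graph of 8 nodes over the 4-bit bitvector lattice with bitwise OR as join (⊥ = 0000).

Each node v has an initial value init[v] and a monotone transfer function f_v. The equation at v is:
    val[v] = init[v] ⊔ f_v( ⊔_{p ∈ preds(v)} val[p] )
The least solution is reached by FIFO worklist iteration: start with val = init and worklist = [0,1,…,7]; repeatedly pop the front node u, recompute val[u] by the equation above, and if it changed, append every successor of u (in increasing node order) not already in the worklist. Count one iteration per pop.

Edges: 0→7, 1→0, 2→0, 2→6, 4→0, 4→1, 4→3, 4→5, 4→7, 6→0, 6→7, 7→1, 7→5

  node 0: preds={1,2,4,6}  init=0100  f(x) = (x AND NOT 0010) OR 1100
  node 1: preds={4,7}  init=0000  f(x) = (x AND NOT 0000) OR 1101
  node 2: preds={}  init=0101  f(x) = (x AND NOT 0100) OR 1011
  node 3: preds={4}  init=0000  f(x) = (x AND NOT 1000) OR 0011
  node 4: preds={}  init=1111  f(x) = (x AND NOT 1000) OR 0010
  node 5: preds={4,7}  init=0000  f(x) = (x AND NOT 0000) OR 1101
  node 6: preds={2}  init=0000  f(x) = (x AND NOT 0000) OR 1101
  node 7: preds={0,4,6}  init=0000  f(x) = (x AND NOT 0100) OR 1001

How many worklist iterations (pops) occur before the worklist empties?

11

Iteration log — 11 steps:
  step 1. node 0  ⊔preds=1111  new=1101  old=0100  +wl: 
  step 2. node 1  ⊔preds=1111  new=1111  old=0000  +wl: 0
  step 3. node 2  ⊔preds=0000  new=1111  old=0101  +wl: 
  step 4. node 3  ⊔preds=1111  new=0111  old=0000  +wl: 
  step 5. node 4  ⊔preds=0000  new=1111  stable
  step 6. node 5  ⊔preds=1111  new=1111  old=0000  +wl: 
  step 7. node 6  ⊔preds=1111  new=1111  old=0000  +wl: 
  step 8. node 7  ⊔preds=1111  new=1011  old=0000  +wl: 1,5
  step 9. node 0  ⊔preds=1111  new=1101  stable
  step 10. node 1  ⊔preds=1111  new=1111  stable
  step 11. node 5  ⊔preds=1111  new=1111  stable

Least fixpoint reached:
  node 0: 1101
  node 1: 1111
  node 2: 1111
  node 3: 0111
  node 4: 1111
  node 5: 1111
  node 6: 1111
  node 7: 1011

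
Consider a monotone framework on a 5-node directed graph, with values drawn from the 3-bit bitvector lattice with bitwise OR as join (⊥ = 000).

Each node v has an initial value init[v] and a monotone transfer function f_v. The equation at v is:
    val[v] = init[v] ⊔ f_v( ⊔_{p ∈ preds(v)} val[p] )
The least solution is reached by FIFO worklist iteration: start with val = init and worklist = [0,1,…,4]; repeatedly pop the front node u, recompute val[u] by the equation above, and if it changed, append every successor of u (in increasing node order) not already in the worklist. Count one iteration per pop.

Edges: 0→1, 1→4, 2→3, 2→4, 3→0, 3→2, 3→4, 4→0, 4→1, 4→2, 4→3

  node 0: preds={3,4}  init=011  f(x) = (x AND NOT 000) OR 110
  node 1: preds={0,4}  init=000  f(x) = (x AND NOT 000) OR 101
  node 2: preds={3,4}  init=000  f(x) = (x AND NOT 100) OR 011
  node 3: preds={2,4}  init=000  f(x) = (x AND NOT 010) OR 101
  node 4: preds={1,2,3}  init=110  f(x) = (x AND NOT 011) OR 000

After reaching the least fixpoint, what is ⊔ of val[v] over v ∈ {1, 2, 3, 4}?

Worklist (7 pops):
  #1 pop 0: in=110 → 111 (was 011); enqueue []
  #2 pop 1: in=111 → 111 (was 000); enqueue []
  #3 pop 2: in=110 → 011 (was 000); enqueue []
  #4 pop 3: in=111 → 101 (was 000); enqueue [0,2]
  #5 pop 4: in=111 → 110 (no change)
  #6 pop 0: in=111 → 111 (no change)
  #7 pop 2: in=111 → 011 (no change)

Fixpoint:
  val[0] = 111
  val[1] = 111
  val[2] = 011
  val[3] = 101
  val[4] = 110

111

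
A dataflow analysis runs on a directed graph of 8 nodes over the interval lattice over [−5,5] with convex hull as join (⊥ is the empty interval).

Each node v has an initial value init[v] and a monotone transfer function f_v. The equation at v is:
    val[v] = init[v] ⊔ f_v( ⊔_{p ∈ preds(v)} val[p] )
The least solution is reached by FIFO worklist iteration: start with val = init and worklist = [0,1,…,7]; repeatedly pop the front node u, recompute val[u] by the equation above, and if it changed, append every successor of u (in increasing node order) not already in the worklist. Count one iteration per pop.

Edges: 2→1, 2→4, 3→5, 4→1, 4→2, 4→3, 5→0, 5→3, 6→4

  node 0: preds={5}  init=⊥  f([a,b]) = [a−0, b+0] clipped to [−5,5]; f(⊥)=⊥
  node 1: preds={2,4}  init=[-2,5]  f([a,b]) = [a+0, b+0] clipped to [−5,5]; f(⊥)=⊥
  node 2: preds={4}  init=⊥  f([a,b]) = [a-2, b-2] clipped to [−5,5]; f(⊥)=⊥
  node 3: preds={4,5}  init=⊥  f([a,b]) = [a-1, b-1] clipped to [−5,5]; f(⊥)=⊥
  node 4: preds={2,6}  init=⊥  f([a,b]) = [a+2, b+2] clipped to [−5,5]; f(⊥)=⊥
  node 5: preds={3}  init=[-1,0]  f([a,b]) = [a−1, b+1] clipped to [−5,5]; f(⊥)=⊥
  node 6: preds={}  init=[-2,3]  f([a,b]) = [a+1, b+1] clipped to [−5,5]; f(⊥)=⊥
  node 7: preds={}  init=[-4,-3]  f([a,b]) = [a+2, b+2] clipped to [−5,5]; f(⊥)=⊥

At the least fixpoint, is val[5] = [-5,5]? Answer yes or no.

Iteration log — 18 steps:
  step 1. node 0  ⊔preds=[-1,0]  new=[-1,0]  old=⊥  +wl: 
  step 2. node 1  ⊔preds=⊥  new=[-2,5]  stable
  step 3. node 2  ⊔preds=⊥  new=⊥  stable
  step 4. node 3  ⊔preds=[-1,0]  new=[-2,-1]  old=⊥  +wl: 
  step 5. node 4  ⊔preds=[-2,3]  new=[0,5]  old=⊥  +wl: 1,2,3
  step 6. node 5  ⊔preds=[-2,-1]  new=[-3,0]  old=[-1,0]  +wl: 0
  step 7. node 6  ⊔preds=⊥  new=[-2,3]  stable
  step 8. node 7  ⊔preds=⊥  new=[-4,-3]  stable
  step 9. node 1  ⊔preds=[0,5]  new=[-2,5]  stable
  step 10. node 2  ⊔preds=[0,5]  new=[-2,3]  old=⊥  +wl: 1,4
  step 11. node 3  ⊔preds=[-3,5]  new=[-4,4]  old=[-2,-1]  +wl: 5
  step 12. node 0  ⊔preds=[-3,0]  new=[-3,0]  old=[-1,0]  +wl: 
  step 13. node 1  ⊔preds=[-2,5]  new=[-2,5]  stable
  step 14. node 4  ⊔preds=[-2,3]  new=[0,5]  stable
  step 15. node 5  ⊔preds=[-4,4]  new=[-5,5]  old=[-3,0]  +wl: 0,3
  step 16. node 0  ⊔preds=[-5,5]  new=[-5,5]  old=[-3,0]  +wl: 
  step 17. node 3  ⊔preds=[-5,5]  new=[-5,4]  old=[-4,4]  +wl: 5
  step 18. node 5  ⊔preds=[-5,4]  new=[-5,5]  stable

Least fixpoint reached:
  node 0: [-5,5]
  node 1: [-2,5]
  node 2: [-2,3]
  node 3: [-5,4]
  node 4: [0,5]
  node 5: [-5,5]
  node 6: [-2,3]
  node 7: [-4,-3]

yes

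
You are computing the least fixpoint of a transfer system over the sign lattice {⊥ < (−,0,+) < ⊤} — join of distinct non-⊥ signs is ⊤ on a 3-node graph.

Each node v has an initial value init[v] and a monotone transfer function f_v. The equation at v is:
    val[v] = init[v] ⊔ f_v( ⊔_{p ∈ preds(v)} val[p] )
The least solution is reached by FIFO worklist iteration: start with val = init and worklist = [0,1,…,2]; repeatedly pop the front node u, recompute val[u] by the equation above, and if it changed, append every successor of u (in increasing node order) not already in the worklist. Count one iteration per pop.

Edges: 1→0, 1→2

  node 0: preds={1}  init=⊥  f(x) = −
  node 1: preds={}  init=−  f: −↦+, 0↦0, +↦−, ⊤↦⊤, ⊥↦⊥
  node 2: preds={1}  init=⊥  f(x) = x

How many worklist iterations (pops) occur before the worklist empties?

Trace (3 dequeues):
  [1] u=0 | in − | out − | prev ⊥ | push {}
  [2] u=1 | in ⊥ | out − | ==
  [3] u=2 | in − | out − | prev ⊥ | push {}

Converged values:
  [0] −
  [1] −
  [2] −

3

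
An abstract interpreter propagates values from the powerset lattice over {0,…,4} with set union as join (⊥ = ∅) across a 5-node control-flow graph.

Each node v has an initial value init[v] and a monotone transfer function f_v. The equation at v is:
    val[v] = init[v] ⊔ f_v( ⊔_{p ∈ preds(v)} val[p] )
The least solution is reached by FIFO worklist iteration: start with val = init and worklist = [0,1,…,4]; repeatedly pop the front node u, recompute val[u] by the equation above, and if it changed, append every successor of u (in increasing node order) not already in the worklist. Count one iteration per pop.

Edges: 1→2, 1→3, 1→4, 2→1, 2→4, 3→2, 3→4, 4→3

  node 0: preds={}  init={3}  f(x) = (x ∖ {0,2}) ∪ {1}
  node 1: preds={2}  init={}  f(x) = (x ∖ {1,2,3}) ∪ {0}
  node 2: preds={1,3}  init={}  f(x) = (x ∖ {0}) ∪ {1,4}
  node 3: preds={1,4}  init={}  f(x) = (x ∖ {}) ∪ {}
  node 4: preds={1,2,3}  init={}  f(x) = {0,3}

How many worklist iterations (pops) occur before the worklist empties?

12

Worklist (12 pops):
  #1 pop 0: in={} → {1,3} (was {3}); enqueue []
  #2 pop 1: in={} → {0} (was {}); enqueue []
  #3 pop 2: in={0} → {1,4} (was {}); enqueue [1]
  #4 pop 3: in={0} → {0} (was {}); enqueue [2]
  #5 pop 4: in={0,1,4} → {0,3} (was {}); enqueue [3]
  #6 pop 1: in={1,4} → {0,4} (was {0}); enqueue [4]
  #7 pop 2: in={0,4} → {1,4} (no change)
  #8 pop 3: in={0,3,4} → {0,3,4} (was {0}); enqueue [2]
  #9 pop 4: in={0,1,3,4} → {0,3} (no change)
  #10 pop 2: in={0,3,4} → {1,3,4} (was {1,4}); enqueue [1,4]
  #11 pop 1: in={1,3,4} → {0,4} (no change)
  #12 pop 4: in={0,1,3,4} → {0,3} (no change)

Fixpoint:
  val[0] = {1,3}
  val[1] = {0,4}
  val[2] = {1,3,4}
  val[3] = {0,3,4}
  val[4] = {0,3}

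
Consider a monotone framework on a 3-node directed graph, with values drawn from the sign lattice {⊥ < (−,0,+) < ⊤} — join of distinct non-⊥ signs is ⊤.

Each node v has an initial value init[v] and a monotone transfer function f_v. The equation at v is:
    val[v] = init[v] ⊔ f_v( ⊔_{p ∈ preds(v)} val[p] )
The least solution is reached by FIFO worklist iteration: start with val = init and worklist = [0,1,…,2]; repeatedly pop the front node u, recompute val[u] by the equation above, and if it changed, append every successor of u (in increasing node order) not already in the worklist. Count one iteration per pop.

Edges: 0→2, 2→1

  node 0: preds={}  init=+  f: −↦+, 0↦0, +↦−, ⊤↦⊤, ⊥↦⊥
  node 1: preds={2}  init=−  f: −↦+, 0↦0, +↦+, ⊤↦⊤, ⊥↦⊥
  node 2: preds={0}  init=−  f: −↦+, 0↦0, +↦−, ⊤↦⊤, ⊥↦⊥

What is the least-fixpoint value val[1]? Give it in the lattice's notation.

Trace (3 dequeues):
  [1] u=0 | in ⊥ | out + | ==
  [2] u=1 | in − | out ⊤ | prev − | push {}
  [3] u=2 | in + | out − | ==

Converged values:
  [0] +
  [1] ⊤
  [2] −

⊤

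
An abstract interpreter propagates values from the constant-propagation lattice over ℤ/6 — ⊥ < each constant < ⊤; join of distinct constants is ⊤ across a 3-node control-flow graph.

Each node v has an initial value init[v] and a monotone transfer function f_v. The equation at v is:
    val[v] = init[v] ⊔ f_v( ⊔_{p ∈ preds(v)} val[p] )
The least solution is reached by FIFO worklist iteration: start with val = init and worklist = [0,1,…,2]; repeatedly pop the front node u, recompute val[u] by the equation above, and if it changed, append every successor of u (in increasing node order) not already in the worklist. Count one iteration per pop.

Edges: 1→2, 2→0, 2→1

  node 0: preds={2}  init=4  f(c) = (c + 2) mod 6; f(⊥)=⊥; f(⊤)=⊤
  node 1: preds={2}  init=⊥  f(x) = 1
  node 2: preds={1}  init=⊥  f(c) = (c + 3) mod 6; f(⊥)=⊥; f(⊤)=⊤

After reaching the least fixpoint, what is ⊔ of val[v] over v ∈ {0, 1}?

⊤

Worklist (5 pops):
  #1 pop 0: in=⊥ → 4 (no change)
  #2 pop 1: in=⊥ → 1 (was ⊥); enqueue []
  #3 pop 2: in=1 → 4 (was ⊥); enqueue [0,1]
  #4 pop 0: in=4 → ⊤ (was 4); enqueue []
  #5 pop 1: in=4 → 1 (no change)

Fixpoint:
  val[0] = ⊤
  val[1] = 1
  val[2] = 4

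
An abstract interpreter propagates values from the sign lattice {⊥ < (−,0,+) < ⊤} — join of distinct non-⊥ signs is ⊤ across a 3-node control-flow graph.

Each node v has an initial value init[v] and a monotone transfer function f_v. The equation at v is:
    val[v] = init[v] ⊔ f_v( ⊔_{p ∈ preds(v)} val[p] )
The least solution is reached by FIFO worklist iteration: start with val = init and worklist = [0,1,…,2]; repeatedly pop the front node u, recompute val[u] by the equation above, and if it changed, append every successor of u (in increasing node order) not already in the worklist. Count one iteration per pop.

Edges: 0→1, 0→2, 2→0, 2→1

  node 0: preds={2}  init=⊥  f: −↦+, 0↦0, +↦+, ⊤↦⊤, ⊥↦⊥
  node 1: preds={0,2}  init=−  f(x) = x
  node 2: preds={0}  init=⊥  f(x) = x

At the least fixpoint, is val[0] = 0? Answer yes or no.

Iteration log — 3 steps:
  step 1. node 0  ⊔preds=⊥  new=⊥  stable
  step 2. node 1  ⊔preds=⊥  new=−  stable
  step 3. node 2  ⊔preds=⊥  new=⊥  stable

Least fixpoint reached:
  node 0: ⊥
  node 1: −
  node 2: ⊥

no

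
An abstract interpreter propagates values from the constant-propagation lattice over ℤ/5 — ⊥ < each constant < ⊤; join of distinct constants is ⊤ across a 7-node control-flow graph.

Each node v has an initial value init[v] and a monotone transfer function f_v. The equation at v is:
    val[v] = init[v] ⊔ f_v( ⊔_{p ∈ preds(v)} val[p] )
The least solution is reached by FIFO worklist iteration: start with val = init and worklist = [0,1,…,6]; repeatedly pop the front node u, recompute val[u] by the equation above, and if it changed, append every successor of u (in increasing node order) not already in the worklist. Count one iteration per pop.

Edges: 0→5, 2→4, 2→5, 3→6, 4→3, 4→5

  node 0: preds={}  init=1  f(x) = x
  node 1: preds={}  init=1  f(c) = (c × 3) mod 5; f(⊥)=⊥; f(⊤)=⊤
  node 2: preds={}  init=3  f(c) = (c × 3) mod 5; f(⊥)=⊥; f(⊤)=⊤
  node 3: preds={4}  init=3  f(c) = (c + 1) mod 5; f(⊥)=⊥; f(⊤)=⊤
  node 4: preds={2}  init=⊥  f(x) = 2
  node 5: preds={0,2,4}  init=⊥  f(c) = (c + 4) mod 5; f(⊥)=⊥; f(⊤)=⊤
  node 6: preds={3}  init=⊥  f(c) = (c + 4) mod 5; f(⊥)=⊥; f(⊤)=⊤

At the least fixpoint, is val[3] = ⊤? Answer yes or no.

Worklist (8 pops):
  #1 pop 0: in=⊥ → 1 (no change)
  #2 pop 1: in=⊥ → 1 (no change)
  #3 pop 2: in=⊥ → 3 (no change)
  #4 pop 3: in=⊥ → 3 (no change)
  #5 pop 4: in=3 → 2 (was ⊥); enqueue [3]
  #6 pop 5: in=⊤ → ⊤ (was ⊥); enqueue []
  #7 pop 6: in=3 → 2 (was ⊥); enqueue []
  #8 pop 3: in=2 → 3 (no change)

Fixpoint:
  val[0] = 1
  val[1] = 1
  val[2] = 3
  val[3] = 3
  val[4] = 2
  val[5] = ⊤
  val[6] = 2

no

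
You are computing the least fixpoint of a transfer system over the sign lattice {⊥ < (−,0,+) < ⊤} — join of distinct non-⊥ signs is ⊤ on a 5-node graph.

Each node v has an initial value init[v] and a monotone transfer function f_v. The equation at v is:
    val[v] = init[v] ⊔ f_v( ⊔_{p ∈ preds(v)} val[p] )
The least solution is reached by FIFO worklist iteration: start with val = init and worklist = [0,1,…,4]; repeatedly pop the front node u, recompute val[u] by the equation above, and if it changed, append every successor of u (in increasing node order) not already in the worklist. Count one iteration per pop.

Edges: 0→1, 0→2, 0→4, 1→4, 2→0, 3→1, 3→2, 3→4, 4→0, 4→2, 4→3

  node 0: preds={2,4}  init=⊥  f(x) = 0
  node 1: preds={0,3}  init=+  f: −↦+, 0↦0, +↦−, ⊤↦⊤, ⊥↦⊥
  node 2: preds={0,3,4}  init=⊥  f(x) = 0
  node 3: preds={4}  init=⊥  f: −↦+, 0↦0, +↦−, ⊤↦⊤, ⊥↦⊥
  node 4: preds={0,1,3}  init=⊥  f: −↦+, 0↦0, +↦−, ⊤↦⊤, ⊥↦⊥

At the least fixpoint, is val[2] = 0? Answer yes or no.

Worklist (11 pops):
  #1 pop 0: in=⊥ → 0 (was ⊥); enqueue []
  #2 pop 1: in=0 → ⊤ (was +); enqueue []
  #3 pop 2: in=0 → 0 (was ⊥); enqueue [0]
  #4 pop 3: in=⊥ → ⊥ (no change)
  #5 pop 4: in=⊤ → ⊤ (was ⊥); enqueue [2,3]
  #6 pop 0: in=⊤ → 0 (no change)
  #7 pop 2: in=⊤ → 0 (no change)
  #8 pop 3: in=⊤ → ⊤ (was ⊥); enqueue [1,2,4]
  #9 pop 1: in=⊤ → ⊤ (no change)
  #10 pop 2: in=⊤ → 0 (no change)
  #11 pop 4: in=⊤ → ⊤ (no change)

Fixpoint:
  val[0] = 0
  val[1] = ⊤
  val[2] = 0
  val[3] = ⊤
  val[4] = ⊤

yes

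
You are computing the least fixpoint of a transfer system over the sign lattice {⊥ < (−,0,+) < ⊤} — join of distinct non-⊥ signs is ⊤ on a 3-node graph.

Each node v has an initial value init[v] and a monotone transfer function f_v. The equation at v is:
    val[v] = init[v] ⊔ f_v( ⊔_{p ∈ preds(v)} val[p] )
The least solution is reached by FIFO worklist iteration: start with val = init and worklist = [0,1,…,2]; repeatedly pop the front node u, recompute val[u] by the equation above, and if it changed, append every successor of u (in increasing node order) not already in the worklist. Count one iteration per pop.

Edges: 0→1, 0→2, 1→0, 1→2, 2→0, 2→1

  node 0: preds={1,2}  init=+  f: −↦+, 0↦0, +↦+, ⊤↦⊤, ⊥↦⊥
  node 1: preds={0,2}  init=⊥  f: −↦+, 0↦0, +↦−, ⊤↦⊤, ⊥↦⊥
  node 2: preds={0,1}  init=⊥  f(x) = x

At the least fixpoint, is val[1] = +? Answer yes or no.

Trace (7 dequeues):
  [1] u=0 | in ⊥ | out + | ==
  [2] u=1 | in + | out − | prev ⊥ | push {0}
  [3] u=2 | in ⊤ | out ⊤ | prev ⊥ | push {1}
  [4] u=0 | in ⊤ | out ⊤ | prev + | push {2}
  [5] u=1 | in ⊤ | out ⊤ | prev − | push {0}
  [6] u=2 | in ⊤ | out ⊤ | ==
  [7] u=0 | in ⊤ | out ⊤ | ==

Converged values:
  [0] ⊤
  [1] ⊤
  [2] ⊤

no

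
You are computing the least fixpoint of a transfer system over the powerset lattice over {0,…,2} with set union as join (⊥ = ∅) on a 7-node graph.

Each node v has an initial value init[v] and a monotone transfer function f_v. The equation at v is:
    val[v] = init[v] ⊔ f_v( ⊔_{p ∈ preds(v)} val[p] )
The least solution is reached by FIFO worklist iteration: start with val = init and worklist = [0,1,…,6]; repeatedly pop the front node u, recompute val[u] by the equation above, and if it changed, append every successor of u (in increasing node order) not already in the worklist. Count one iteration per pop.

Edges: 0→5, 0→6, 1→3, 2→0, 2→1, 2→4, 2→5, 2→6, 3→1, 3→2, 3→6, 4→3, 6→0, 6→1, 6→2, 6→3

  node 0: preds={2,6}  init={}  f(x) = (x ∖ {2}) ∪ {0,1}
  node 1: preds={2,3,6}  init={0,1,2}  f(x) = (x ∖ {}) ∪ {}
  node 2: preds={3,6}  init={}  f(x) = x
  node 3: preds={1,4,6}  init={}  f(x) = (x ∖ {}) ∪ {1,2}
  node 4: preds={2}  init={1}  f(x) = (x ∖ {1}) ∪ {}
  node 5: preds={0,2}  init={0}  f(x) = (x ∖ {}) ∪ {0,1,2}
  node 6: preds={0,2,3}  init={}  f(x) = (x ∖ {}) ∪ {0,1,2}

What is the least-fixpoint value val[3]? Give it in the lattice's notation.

{0,1,2}

Trace (16 dequeues):
  [1] u=0 | in {} | out {0,1} | prev {} | push {}
  [2] u=1 | in {} | out {0,1,2} | ==
  [3] u=2 | in {} | out {} | ==
  [4] u=3 | in {0,1,2} | out {0,1,2} | prev {} | push {1,2}
  [5] u=4 | in {} | out {1} | ==
  [6] u=5 | in {0,1} | out {0,1,2} | prev {0} | push {}
  [7] u=6 | in {0,1,2} | out {0,1,2} | prev {} | push {0,3}
  [8] u=1 | in {0,1,2} | out {0,1,2} | ==
  [9] u=2 | in {0,1,2} | out {0,1,2} | prev {} | push {1,4,5,6}
  [10] u=0 | in {0,1,2} | out {0,1} | ==
  [11] u=3 | in {0,1,2} | out {0,1,2} | ==
  [12] u=1 | in {0,1,2} | out {0,1,2} | ==
  [13] u=4 | in {0,1,2} | out {0,1,2} | prev {1} | push {3}
  [14] u=5 | in {0,1,2} | out {0,1,2} | ==
  [15] u=6 | in {0,1,2} | out {0,1,2} | ==
  [16] u=3 | in {0,1,2} | out {0,1,2} | ==

Converged values:
  [0] {0,1}
  [1] {0,1,2}
  [2] {0,1,2}
  [3] {0,1,2}
  [4] {0,1,2}
  [5] {0,1,2}
  [6] {0,1,2}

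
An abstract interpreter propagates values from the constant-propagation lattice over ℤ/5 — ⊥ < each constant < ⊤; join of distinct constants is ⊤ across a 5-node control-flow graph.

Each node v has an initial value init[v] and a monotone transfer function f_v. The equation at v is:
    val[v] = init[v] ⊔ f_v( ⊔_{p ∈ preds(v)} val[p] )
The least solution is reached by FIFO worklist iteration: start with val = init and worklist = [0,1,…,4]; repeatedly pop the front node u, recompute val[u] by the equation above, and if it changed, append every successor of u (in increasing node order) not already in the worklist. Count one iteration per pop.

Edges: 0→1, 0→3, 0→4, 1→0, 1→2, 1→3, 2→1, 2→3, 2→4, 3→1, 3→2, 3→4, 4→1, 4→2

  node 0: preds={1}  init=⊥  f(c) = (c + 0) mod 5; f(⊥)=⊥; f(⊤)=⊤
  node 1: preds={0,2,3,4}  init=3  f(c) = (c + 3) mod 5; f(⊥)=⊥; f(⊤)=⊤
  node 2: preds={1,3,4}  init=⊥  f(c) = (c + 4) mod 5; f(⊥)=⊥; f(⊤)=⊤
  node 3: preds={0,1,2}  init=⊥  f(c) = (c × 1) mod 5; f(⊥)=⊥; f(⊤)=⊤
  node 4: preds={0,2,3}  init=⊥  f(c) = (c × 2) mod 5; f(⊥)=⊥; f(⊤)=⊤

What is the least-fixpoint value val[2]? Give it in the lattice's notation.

Iteration log — 10 steps:
  step 1. node 0  ⊔preds=3  new=3  old=⊥  +wl: 
  step 2. node 1  ⊔preds=3  new=⊤  old=3  +wl: 0
  step 3. node 2  ⊔preds=⊤  new=⊤  old=⊥  +wl: 1
  step 4. node 3  ⊔preds=⊤  new=⊤  old=⊥  +wl: 2
  step 5. node 4  ⊔preds=⊤  new=⊤  old=⊥  +wl: 
  step 6. node 0  ⊔preds=⊤  new=⊤  old=3  +wl: 3,4
  step 7. node 1  ⊔preds=⊤  new=⊤  stable
  step 8. node 2  ⊔preds=⊤  new=⊤  stable
  step 9. node 3  ⊔preds=⊤  new=⊤  stable
  step 10. node 4  ⊔preds=⊤  new=⊤  stable

Least fixpoint reached:
  node 0: ⊤
  node 1: ⊤
  node 2: ⊤
  node 3: ⊤
  node 4: ⊤

⊤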